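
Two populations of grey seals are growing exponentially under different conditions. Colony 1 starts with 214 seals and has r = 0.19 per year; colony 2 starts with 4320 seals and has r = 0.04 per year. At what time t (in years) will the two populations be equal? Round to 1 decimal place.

Set 214·e^(0.19t) = 4320·e^(0.04t).
e^((0.19 − 0.04)t) = 4320/214 → e^(0.15·t) = 20.187.
0.15·t = ln(20.187) = 3.005, so t = 3.005/0.15 = 20.034.

20.0 years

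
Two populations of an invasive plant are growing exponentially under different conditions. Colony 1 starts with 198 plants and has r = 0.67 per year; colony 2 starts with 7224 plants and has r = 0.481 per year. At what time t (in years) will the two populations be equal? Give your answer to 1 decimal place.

19.0 years

Set 198·e^(0.67t) = 7224·e^(0.481t).
e^((0.67 − 0.481)t) = 7224/198 → e^(0.189·t) = 36.485.
0.189·t = ln(36.485) = 3.5969, so t = 3.5969/0.189 = 19.031.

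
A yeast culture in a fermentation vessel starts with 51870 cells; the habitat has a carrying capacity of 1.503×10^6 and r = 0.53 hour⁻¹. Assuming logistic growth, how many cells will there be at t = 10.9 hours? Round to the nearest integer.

A = (K − N₀)/N₀ = (1.503×10^6 − 51870)/51870 = 27.976.
N(t) = K/(1 + A·e^(−rt)) = 1.503×10^6/(1 + 27.976×e^(−0.53×10.9)).
e^(−5.777) = 0.003098; denominator = 1 + 27.976×0.003098 = 1.0867.
N = 1.503×10^6/1.0867 = 1.383124×10^6.

1383124 cells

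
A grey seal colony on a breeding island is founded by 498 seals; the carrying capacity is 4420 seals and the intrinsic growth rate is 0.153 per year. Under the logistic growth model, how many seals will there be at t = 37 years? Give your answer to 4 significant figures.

A = (K − N₀)/N₀ = (4420 − 498)/498 = 7.8755.
N(t) = K/(1 + A·e^(−rt)) = 4420/(1 + 7.8755×e^(−0.153×37)).
e^(−5.661) = 0.003479; denominator = 1 + 7.8755×0.003479 = 1.0274.
N = 4420/1.0274 = 4302.13.

4302 seals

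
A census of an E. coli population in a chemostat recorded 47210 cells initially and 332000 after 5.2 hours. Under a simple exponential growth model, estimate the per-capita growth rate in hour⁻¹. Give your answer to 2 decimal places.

0.38 per hour

From N(t) = N₀·e^(rt): e^(r·5.2) = 332000/47210 = 7.0324.
r·5.2 = ln(7.0324) = 1.9505, so r = 1.9505/5.2 = 0.3751.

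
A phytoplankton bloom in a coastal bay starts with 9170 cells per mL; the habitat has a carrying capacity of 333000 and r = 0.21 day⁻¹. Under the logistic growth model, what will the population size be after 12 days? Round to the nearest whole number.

86688 cells per mL

A = (K − N₀)/N₀ = (333000 − 9170)/9170 = 35.314.
N(t) = K/(1 + A·e^(−rt)) = 333000/(1 + 35.314×e^(−0.21×12)).
e^(−2.52) = 0.08046; denominator = 1 + 35.314×0.08046 = 3.8414.
N = 333000/3.8414 = 86688.1.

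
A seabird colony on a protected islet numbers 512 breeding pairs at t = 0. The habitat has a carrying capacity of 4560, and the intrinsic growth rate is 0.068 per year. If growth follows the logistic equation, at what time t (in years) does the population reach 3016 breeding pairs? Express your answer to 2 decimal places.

A = (K − N₀)/N₀ = (4560 − 512)/512 = 7.9062.
Solve 4560/(1 + 7.9062·e^(−0.068t)) = 3016: 1 + 7.9062·e^(−0.068t) = 1.5119, so e^(−0.068t) = 0.0647508.
−0.068·t = ln(0.0647508) = -2.7372, so t = 2.7372/0.068 = 40.253.

40.25 years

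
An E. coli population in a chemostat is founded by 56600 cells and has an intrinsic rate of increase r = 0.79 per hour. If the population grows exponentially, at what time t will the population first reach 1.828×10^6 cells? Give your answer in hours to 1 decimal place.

Set N₀·e^(rt) = 1.828×10^6: e^(0.79·t) = 1.828×10^6/56600 = 32.297.
0.79·t = ln(32.297) = 3.475, so t = 3.475/0.79 = 4.3987.

4.4 hours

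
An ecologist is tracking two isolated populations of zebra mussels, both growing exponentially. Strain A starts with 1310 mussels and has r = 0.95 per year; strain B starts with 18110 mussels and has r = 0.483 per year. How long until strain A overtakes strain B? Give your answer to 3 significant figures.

5.62 years

Set 1310·e^(0.95t) = 18110·e^(0.483t).
e^((0.95 − 0.483)t) = 18110/1310 → e^(0.467·t) = 13.824.
0.467·t = ln(13.824) = 2.6264, so t = 2.6264/0.467 = 5.6241.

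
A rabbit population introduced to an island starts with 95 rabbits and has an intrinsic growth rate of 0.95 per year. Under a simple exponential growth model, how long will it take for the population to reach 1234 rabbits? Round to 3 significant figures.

Set N₀·e^(rt) = 1234: e^(0.95·t) = 1234/95 = 12.989.
0.95·t = ln(12.989) = 2.5641, so t = 2.5641/0.95 = 2.6991.

2.70 years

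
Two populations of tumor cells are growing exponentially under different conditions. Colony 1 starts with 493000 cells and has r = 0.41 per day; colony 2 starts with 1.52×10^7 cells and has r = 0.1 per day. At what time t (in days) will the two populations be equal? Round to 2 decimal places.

11.06 days

Set 493000·e^(0.41t) = 1.52×10^7·e^(0.1t).
e^((0.41 − 0.1)t) = 1.52×10^7/493000 → e^(0.31·t) = 30.832.
0.31·t = ln(30.832) = 3.4285, so t = 3.4285/0.31 = 11.06.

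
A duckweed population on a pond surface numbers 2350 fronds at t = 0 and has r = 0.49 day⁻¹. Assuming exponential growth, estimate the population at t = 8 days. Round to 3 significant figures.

118000 fronds

N(t) = N₀·e^(rt) = 2350 × e^(0.49×8) = 2350 × e^3.92.
e^3.92 ≈ 50.4, so N ≈ 2350 × 50.4 = 118441.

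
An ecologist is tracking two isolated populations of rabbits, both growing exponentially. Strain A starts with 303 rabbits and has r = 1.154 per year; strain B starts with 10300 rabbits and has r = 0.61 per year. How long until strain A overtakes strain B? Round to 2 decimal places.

6.48 years

Set 303·e^(1.154t) = 10300·e^(0.61t).
e^((1.154 − 0.61)t) = 10300/303 → e^(0.544·t) = 33.993.
0.544·t = ln(33.993) = 3.5262, so t = 3.5262/0.544 = 6.4819.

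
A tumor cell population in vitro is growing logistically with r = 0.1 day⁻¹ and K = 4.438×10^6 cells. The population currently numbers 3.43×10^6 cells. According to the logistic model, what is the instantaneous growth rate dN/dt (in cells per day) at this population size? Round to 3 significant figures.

77900 cells per day

dN/dt = rN(1 − N/K) = 0.1 × 3.43×10^6 × (1 − 3.43×10^6/4.438×10^6).
1 − 3.43×10^6/4.438×10^6 = 0.22713; dN/dt = 0.1 × 3.43×10^6 × 0.22713 = 77905.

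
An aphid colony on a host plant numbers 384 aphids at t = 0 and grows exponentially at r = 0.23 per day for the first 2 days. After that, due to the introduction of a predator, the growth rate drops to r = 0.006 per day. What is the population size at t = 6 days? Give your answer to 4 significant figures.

623.1 aphids

Phase 1: N(2) = 384·e^(0.23×2) = 384·e^0.46 = 608.284.
Phase 2 runs for 6 − 2 = 4 days at r = 0.006.
N(6) = 608.284·e^(0.006×4) = 608.284·e^0.024 = 623.06.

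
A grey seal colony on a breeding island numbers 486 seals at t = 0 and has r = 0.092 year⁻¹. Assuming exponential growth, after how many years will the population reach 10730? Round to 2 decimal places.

33.64 years

Set N₀·e^(rt) = 10730: e^(0.092·t) = 10730/486 = 22.078.
0.092·t = ln(22.078) = 3.0946, so t = 3.0946/0.092 = 33.637.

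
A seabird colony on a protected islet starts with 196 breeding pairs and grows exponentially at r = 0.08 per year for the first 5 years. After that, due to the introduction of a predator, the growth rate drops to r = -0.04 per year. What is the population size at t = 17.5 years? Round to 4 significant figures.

Phase 1: N(5) = 196·e^(0.08×5) = 196·e^0.4 = 292.398.
Phase 2 runs for 17.5 − 5 = 12.5 years at r = -0.04.
N(17.5) = 292.398·e^(-0.04×12.5) = 292.398·e^-0.5 = 177.348.

177.3 breeding pairs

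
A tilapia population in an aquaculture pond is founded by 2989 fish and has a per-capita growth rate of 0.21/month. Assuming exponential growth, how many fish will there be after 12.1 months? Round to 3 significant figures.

37900 fish

N(t) = N₀·e^(rt) = 2989 × e^(0.21×12.1) = 2989 × e^2.541.
e^2.541 ≈ 12.692, so N ≈ 2989 × 12.692 = 37937.5.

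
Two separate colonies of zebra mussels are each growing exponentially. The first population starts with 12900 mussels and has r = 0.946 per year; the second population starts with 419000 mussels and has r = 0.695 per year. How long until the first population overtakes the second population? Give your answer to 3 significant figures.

13.9 years

Set 12900·e^(0.946t) = 419000·e^(0.695t).
e^((0.946 − 0.695)t) = 419000/12900 → e^(0.251·t) = 32.481.
0.251·t = ln(32.481) = 3.4806, so t = 3.4806/0.251 = 13.867.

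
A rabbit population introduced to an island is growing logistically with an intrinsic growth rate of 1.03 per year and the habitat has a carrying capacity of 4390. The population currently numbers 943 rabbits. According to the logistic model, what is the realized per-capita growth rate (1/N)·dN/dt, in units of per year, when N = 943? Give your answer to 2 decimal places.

(1/N)·dN/dt = r(1 − N/K) = 1.03 × (1 − 943/4390).
= 1.03 × 0.78519 = 0.80875.

0.81 per year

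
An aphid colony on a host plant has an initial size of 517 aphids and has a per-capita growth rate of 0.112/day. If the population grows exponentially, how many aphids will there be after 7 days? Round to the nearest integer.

N(t) = N₀·e^(rt) = 517 × e^(0.112×7) = 517 × e^0.784.
e^0.784 ≈ 2.1902, so N ≈ 517 × 2.1902 = 1132.34.

1132 aphids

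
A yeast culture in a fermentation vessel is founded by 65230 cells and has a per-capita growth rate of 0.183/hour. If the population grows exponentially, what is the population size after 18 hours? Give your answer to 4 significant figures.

N(t) = N₀·e^(rt) = 65230 × e^(0.183×18) = 65230 × e^3.294.
e^3.294 ≈ 26.95, so N ≈ 65230 × 26.95 = 1.757978×10^6.

1758000 cells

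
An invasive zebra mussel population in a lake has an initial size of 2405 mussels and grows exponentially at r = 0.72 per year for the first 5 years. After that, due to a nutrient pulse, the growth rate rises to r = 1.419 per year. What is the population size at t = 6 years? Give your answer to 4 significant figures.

Phase 1: N(5) = 2405·e^(0.72×5) = 2405·e^3.6 = 88018.8.
Phase 2 runs for 6 − 5 = 1 years at r = 1.419.
N(6) = 88018.8·e^(1.419×1) = 88018.8·e^1.419 = 363780.

363800 mussels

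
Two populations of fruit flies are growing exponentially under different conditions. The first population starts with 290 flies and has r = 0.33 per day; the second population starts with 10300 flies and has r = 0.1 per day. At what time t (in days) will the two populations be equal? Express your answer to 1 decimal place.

15.5 days

Set 290·e^(0.33t) = 10300·e^(0.1t).
e^((0.33 − 0.1)t) = 10300/290 → e^(0.23·t) = 35.517.
0.23·t = ln(35.517) = 3.57, so t = 3.57/0.23 = 15.522.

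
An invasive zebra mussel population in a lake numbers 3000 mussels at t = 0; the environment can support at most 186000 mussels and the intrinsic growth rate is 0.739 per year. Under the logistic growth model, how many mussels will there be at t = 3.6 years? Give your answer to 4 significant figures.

35330 mussels

A = (K − N₀)/N₀ = (186000 − 3000)/3000 = 61.
N(t) = K/(1 + A·e^(−rt)) = 186000/(1 + 61×e^(−0.739×3.6)).
e^(−2.66) = 0.06992; denominator = 1 + 61×0.06992 = 5.2651.
N = 186000/5.2651 = 35326.7.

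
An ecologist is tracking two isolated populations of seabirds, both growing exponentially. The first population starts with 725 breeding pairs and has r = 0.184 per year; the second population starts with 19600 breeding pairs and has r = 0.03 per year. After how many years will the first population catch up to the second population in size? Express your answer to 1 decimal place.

21.4 years

Set 725·e^(0.184t) = 19600·e^(0.03t).
e^((0.184 − 0.03)t) = 19600/725 → e^(0.154·t) = 27.034.
0.154·t = ln(27.034) = 3.2971, so t = 3.2971/0.154 = 21.41.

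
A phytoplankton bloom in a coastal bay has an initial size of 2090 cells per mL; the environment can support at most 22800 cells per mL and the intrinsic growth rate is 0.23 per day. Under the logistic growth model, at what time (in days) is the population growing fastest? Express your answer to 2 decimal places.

Logistic growth is fastest at N = K/2 = 11400.
A = (K − N₀)/N₀ = 9.9091. Set K/(1 + A·e^(−rt)) = K/2 → A·e^(−rt) = 1.
e^(−0.23t) = 1/9.9091 = 0.100917, so t = ln(9.9091)/0.23 = 2.2935/0.23 = 9.9715.

9.97 days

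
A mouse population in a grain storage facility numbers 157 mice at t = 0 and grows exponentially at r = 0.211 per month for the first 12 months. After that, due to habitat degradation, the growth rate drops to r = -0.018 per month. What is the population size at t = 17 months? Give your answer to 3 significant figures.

1800 mice

Phase 1: N(12) = 157·e^(0.211×12) = 157·e^2.532 = 1974.85.
Phase 2 runs for 17 − 12 = 5 months at r = -0.018.
N(17) = 1974.85·e^(-0.018×5) = 1974.85·e^-0.09 = 1804.87.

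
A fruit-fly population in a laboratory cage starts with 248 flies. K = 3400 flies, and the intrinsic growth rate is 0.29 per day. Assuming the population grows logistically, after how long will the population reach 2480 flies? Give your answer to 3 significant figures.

12.2 days

A = (K − N₀)/N₀ = (3400 − 248)/248 = 12.71.
Solve 3400/(1 + 12.71·e^(−0.29t)) = 2480: 1 + 12.71·e^(−0.29t) = 1.371, so e^(−0.29t) = 0.0291878.
−0.29·t = ln(0.0291878) = -3.534, so t = 3.534/0.29 = 12.186.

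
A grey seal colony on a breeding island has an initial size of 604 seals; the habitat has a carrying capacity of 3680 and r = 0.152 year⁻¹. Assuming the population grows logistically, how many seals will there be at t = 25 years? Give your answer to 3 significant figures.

A = (K − N₀)/N₀ = (3680 − 604)/604 = 5.0927.
N(t) = K/(1 + A·e^(−rt)) = 3680/(1 + 5.0927×e^(−0.152×25)).
e^(−3.8) = 0.022371; denominator = 1 + 5.0927×0.022371 = 1.1139.
N = 3680/1.1139 = 3303.62.

3300 seals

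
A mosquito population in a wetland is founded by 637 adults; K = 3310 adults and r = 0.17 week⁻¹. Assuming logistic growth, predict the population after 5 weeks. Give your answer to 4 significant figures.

A = (K − N₀)/N₀ = (3310 − 637)/637 = 4.1962.
N(t) = K/(1 + A·e^(−rt)) = 3310/(1 + 4.1962×e^(−0.17×5)).
e^(−0.85) = 0.42741; denominator = 1 + 4.1962×0.42741 = 2.7935.
N = 3310/2.7935 = 1184.88.

1185 adults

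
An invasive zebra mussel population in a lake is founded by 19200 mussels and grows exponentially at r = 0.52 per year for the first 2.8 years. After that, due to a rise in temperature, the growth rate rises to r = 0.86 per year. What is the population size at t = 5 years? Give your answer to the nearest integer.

546159 mussels

Phase 1: N(2.8) = 19200·e^(0.52×2.8) = 19200·e^1.456 = 82344.4.
Phase 2 runs for 5 − 2.8 = 2.2 years at r = 0.86.
N(5) = 82344.4·e^(0.86×2.2) = 82344.4·e^1.892 = 546159.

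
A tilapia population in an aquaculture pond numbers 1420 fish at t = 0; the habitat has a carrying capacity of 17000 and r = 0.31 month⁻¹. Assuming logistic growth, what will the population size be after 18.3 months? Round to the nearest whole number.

16382 fish

A = (K − N₀)/N₀ = (17000 − 1420)/1420 = 10.972.
N(t) = K/(1 + A·e^(−rt)) = 17000/(1 + 10.972×e^(−0.31×18.3)).
e^(−5.673) = 0.0034375; denominator = 1 + 10.972×0.0034375 = 1.0377.
N = 17000/1.0377 = 16382.1.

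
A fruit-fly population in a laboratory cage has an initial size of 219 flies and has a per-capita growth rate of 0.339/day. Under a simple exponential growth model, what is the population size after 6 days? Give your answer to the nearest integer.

N(t) = N₀·e^(rt) = 219 × e^(0.339×6) = 219 × e^2.034.
e^2.034 ≈ 7.6446, so N ≈ 219 × 7.6446 = 1674.17.

1674 flies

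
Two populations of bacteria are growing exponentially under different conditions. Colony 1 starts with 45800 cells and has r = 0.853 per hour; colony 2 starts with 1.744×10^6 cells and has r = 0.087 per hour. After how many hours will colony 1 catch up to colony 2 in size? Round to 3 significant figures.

Set 45800·e^(0.853t) = 1.744×10^6·e^(0.087t).
e^((0.853 − 0.087)t) = 1.744×10^6/45800 → e^(0.766·t) = 38.079.
0.766·t = ln(38.079) = 3.6397, so t = 3.6397/0.766 = 4.7515.

4.75 hours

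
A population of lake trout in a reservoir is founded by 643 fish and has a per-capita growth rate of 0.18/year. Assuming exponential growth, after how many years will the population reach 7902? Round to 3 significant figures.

Set N₀·e^(rt) = 7902: e^(0.18·t) = 7902/643 = 12.289.
0.18·t = ln(12.289) = 2.5087, so t = 2.5087/0.18 = 13.937.

13.9 years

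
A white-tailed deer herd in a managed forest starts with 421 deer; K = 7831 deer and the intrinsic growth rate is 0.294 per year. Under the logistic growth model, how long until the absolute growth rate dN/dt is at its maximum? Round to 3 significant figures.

9.75 years

Logistic growth is fastest at N = K/2 = 3915.5.
A = (K − N₀)/N₀ = 17.601. Set K/(1 + A·e^(−rt)) = K/2 → A·e^(−rt) = 1.
e^(−0.294t) = 1/17.601 = 0.0568151, so t = ln(17.601)/0.294 = 2.868/0.294 = 9.7549.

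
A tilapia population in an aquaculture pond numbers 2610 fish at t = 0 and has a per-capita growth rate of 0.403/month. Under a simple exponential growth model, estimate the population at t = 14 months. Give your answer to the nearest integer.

736088 fish

N(t) = N₀·e^(rt) = 2610 × e^(0.403×14) = 2610 × e^5.642.
e^5.642 ≈ 282.03, so N ≈ 2610 × 282.03 = 736088.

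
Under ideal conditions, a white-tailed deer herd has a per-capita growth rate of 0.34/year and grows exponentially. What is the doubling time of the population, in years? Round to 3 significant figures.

Doubling time t_d = ln(2)/r = 0.6931/0.34 = 2.0387.

2.04 years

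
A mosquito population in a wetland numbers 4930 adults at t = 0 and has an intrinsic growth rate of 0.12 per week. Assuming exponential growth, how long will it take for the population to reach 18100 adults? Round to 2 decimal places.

Set N₀·e^(rt) = 18100: e^(0.12·t) = 18100/4930 = 3.6714.
0.12·t = ln(3.6714) = 1.3006, so t = 1.3006/0.12 = 10.838.

10.84 weeks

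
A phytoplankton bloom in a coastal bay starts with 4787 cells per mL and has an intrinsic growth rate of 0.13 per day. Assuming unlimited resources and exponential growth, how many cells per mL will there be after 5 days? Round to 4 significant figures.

N(t) = N₀·e^(rt) = 4787 × e^(0.13×5) = 4787 × e^0.65.
e^0.65 ≈ 1.9155, so N ≈ 4787 × 1.9155 = 9169.69.

9170 cells per mL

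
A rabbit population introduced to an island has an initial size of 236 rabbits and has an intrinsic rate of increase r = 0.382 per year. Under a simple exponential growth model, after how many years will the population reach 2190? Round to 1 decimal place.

Set N₀·e^(rt) = 2190: e^(0.382·t) = 2190/236 = 9.2797.
0.382·t = ln(9.2797) = 2.2278, so t = 2.2278/0.382 = 5.832.

5.8 years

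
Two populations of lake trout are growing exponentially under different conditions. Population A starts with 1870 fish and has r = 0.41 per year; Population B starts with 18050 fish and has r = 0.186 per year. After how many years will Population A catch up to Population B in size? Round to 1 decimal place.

Set 1870·e^(0.41t) = 18050·e^(0.186t).
e^((0.41 − 0.186)t) = 18050/1870 → e^(0.224·t) = 9.6524.
0.224·t = ln(9.6524) = 2.2672, so t = 2.2672/0.224 = 10.121.

10.1 years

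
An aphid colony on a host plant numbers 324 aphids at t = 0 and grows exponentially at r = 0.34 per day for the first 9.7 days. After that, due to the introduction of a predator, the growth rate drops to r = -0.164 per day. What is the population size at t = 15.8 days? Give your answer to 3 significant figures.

3220 aphids

Phase 1: N(9.7) = 324·e^(0.34×9.7) = 324·e^3.298 = 8766.94.
Phase 2 runs for 15.8 − 9.7 = 6.1 days at r = -0.164.
N(15.8) = 8766.94·e^(-0.164×6.1) = 8766.94·e^-1 = 3223.89.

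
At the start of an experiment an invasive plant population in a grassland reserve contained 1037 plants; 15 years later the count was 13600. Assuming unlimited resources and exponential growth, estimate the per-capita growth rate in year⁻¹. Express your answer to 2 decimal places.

From N(t) = N₀·e^(rt): e^(r·15) = 13600/1037 = 13.115.
r·15 = ln(13.115) = 2.5737, so r = 2.5737/15 = 0.17158.

0.17 per year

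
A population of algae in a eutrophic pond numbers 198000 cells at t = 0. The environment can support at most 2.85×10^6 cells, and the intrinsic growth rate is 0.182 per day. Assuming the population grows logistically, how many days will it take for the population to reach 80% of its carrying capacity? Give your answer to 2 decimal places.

21.87 days

A = (K − N₀)/N₀ = (2.85×10^6 − 198000)/198000 = 13.394.
Solve 2.85×10^6/(1 + 13.394·e^(−0.182t)) = 2.28×10^6: 1 + 13.394·e^(−0.182t) = 1.25, so e^(−0.182t) = 0.0186652.
−0.182·t = ln(0.0186652) = -3.9811, so t = 3.9811/0.182 = 21.874.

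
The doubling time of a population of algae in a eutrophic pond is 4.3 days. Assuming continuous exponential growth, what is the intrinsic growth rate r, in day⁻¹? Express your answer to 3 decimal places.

0.161 per day

r = ln(2)/t_d = 0.6931/4.3 = 0.1612.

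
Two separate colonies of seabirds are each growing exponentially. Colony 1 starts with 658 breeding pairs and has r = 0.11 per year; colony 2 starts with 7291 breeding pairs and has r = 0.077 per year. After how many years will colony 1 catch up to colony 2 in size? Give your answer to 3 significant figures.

Set 658·e^(0.11t) = 7291·e^(0.077t).
e^((0.11 − 0.077)t) = 7291/658 → e^(0.033·t) = 11.081.
0.033·t = ln(11.081) = 2.4052, so t = 2.4052/0.033 = 72.885.

72.9 years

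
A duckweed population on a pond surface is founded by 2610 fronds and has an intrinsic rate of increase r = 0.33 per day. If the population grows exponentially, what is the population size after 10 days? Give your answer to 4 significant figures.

N(t) = N₀·e^(rt) = 2610 × e^(0.33×10) = 2610 × e^3.3.
e^3.3 ≈ 27.113, so N ≈ 2610 × 27.113 = 70764.

70760 fronds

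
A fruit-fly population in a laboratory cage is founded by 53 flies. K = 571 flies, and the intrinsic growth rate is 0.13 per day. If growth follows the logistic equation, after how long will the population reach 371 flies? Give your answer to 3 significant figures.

A = (K − N₀)/N₀ = (571 − 53)/53 = 9.7736.
Solve 571/(1 + 9.7736·e^(−0.13t)) = 371: 1 + 9.7736·e^(−0.13t) = 1.5391, so e^(−0.13t) = 0.0551572.
−0.13·t = ln(0.0551572) = -2.8976, so t = 2.8976/0.13 = 22.289.

22.3 days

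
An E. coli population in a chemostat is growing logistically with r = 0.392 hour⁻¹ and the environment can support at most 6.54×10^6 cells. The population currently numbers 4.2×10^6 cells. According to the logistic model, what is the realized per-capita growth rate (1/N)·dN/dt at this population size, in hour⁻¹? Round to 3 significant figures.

0.140 per hour

(1/N)·dN/dt = r(1 − N/K) = 0.392 × (1 − 4.2×10^6/6.54×10^6).
= 0.392 × 0.3578 = 0.14026.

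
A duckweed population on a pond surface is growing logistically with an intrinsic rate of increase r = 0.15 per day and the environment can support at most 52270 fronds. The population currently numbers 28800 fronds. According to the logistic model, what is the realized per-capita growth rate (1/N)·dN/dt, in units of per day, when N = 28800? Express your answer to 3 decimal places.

(1/N)·dN/dt = r(1 − N/K) = 0.15 × (1 − 28800/52270).
= 0.15 × 0.44901 = 0.067352.

0.067 per day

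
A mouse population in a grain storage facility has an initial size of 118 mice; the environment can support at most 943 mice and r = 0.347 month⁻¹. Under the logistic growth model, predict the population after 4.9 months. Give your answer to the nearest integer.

A = (K − N₀)/N₀ = (943 − 118)/118 = 6.9915.
N(t) = K/(1 + A·e^(−rt)) = 943/(1 + 6.9915×e^(−0.347×4.9)).
e^(−1.7) = 0.18263; denominator = 1 + 6.9915×0.18263 = 2.2769.
N = 943/2.2769 = 414.168.

414 mice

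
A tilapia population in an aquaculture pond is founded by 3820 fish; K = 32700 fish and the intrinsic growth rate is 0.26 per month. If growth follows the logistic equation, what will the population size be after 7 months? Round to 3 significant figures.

14700 fish

A = (K − N₀)/N₀ = (32700 − 3820)/3820 = 7.5602.
N(t) = K/(1 + A·e^(−rt)) = 32700/(1 + 7.5602×e^(−0.26×7)).
e^(−1.82) = 0.16203; denominator = 1 + 7.5602×0.16203 = 2.2249.
N = 32700/2.2249 = 14697.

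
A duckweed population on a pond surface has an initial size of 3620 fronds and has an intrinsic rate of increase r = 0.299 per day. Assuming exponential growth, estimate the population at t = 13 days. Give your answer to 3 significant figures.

N(t) = N₀·e^(rt) = 3620 × e^(0.299×13) = 3620 × e^3.887.
e^3.887 ≈ 48.764, so N ≈ 3620 × 48.764 = 176527.

177000 fronds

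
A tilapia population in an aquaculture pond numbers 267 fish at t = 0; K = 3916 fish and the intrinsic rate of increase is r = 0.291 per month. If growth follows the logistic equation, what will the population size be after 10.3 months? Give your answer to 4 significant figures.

A = (K − N₀)/N₀ = (3916 − 267)/267 = 13.667.
N(t) = K/(1 + A·e^(−rt)) = 3916/(1 + 13.667×e^(−0.291×10.3)).
e^(−2.997) = 0.049922; denominator = 1 + 13.667×0.049922 = 1.6823.
N = 3916/1.6823 = 2327.82.

2328 fish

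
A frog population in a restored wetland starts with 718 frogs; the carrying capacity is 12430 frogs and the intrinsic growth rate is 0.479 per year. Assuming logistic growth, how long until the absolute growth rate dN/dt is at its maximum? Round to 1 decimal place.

5.8 years

Logistic growth is fastest at N = K/2 = 6215.
A = (K − N₀)/N₀ = 16.312. Set K/(1 + A·e^(−rt)) = K/2 → A·e^(−rt) = 1.
e^(−0.479t) = 1/16.312 = 0.0613046, so t = ln(16.312)/0.479 = 2.7919/0.479 = 5.8286.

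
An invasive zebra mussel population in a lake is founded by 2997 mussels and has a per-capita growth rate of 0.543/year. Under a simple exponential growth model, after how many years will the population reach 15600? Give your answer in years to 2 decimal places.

3.04 years

Set N₀·e^(rt) = 15600: e^(0.543·t) = 15600/2997 = 5.2052.
0.543·t = ln(5.2052) = 1.6497, so t = 1.6497/0.543 = 3.038.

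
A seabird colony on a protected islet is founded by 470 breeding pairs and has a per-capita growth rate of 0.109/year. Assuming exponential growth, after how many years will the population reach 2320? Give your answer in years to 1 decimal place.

Set N₀·e^(rt) = 2320: e^(0.109·t) = 2320/470 = 4.9362.
0.109·t = ln(4.9362) = 1.5966, so t = 1.5966/0.109 = 14.648.

14.6 years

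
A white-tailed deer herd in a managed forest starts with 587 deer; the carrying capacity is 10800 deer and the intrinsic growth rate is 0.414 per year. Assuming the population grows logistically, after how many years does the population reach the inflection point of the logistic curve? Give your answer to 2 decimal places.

Logistic growth is fastest at N = K/2 = 5400.
A = (K − N₀)/N₀ = 17.399. Set K/(1 + A·e^(−rt)) = K/2 → A·e^(−rt) = 1.
e^(−0.414t) = 1/17.399 = 0.0574758, so t = ln(17.399)/0.414 = 2.8564/0.414 = 6.8995.

6.90 years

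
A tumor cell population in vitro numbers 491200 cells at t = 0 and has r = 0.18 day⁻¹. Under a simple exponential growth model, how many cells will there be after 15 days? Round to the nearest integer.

N(t) = N₀·e^(rt) = 491200 × e^(0.18×15) = 491200 × e^2.7.
e^2.7 ≈ 14.88, so N ≈ 491200 × 14.88 = 7.308924×10^6.

7308924 cells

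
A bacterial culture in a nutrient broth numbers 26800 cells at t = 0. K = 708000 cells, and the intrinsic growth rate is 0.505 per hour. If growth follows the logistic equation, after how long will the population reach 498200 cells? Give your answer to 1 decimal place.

8.1 hours

A = (K − N₀)/N₀ = (708000 − 26800)/26800 = 25.418.
Solve 708000/(1 + 25.418·e^(−0.505t)) = 498200: 1 + 25.418·e^(−0.505t) = 1.4211, so e^(−0.505t) = 0.0165677.
−0.505·t = ln(0.0165677) = -4.1003, so t = 4.1003/0.505 = 8.1194.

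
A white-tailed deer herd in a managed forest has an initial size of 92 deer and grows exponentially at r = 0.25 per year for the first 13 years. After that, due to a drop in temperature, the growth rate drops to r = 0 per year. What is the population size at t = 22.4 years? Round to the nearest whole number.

2373 deer

Phase 1: N(13) = 92·e^(0.25×13) = 92·e^3.25 = 2372.71.
Phase 2 runs for 22.4 − 13 = 9.4 years at r = 0.
N(22.4) = 2372.71·e^(0×9.4) = 2372.71·e^0 = 2372.71.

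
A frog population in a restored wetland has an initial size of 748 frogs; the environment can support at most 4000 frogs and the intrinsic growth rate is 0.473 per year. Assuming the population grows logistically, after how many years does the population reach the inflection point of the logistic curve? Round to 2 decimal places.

Logistic growth is fastest at N = K/2 = 2000.
A = (K − N₀)/N₀ = 4.3476. Set K/(1 + A·e^(−rt)) = K/2 → A·e^(−rt) = 1.
e^(−0.473t) = 1/4.3476 = 0.230012, so t = ln(4.3476)/0.473 = 1.4696/0.473 = 3.107.

3.11 years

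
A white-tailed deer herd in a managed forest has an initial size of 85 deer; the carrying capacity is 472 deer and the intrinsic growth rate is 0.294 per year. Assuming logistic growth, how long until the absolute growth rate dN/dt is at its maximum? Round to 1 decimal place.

Logistic growth is fastest at N = K/2 = 236.
A = (K − N₀)/N₀ = 4.5529. Set K/(1 + A·e^(−rt)) = K/2 → A·e^(−rt) = 1.
e^(−0.294t) = 1/4.5529 = 0.219638, so t = ln(4.5529)/0.294 = 1.5158/0.294 = 5.1557.

5.2 years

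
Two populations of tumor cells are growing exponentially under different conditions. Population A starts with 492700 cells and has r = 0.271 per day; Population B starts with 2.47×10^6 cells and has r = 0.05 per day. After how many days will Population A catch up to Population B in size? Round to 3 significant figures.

Set 492700·e^(0.271t) = 2.47×10^6·e^(0.05t).
e^((0.271 − 0.05)t) = 2.47×10^6/492700 → e^(0.221·t) = 5.0132.
0.221·t = ln(5.0132) = 1.6121, so t = 1.6121/0.221 = 7.2944.

7.29 days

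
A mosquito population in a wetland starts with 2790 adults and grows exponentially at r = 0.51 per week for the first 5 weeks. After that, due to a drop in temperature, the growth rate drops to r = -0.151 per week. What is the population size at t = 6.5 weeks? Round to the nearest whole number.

Phase 1: N(5) = 2790·e^(0.51×5) = 2790·e^2.55 = 35731.8.
Phase 2 runs for 6.5 − 5 = 1.5 weeks at r = -0.151.
N(6.5) = 35731.8·e^(-0.151×1.5) = 35731.8·e^-0.2265 = 28489.7.

28490 adults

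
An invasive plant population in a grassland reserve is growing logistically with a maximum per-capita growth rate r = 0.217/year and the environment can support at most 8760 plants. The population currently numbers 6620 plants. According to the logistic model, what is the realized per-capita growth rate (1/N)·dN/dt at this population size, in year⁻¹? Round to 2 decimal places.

0.05 per year

(1/N)·dN/dt = r(1 − N/K) = 0.217 × (1 − 6620/8760).
= 0.217 × 0.24429 = 0.053011.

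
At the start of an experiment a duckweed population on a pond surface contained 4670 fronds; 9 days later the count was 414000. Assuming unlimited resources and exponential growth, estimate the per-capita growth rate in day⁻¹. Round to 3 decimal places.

From N(t) = N₀·e^(rt): e^(r·9) = 414000/4670 = 88.651.
r·9 = ln(88.651) = 4.4847, so r = 4.4847/9 = 0.4983.

0.498 per day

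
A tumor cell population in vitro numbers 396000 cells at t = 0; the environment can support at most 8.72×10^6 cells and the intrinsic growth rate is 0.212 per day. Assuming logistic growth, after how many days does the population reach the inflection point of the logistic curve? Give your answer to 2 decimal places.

14.37 days

Logistic growth is fastest at N = K/2 = 4.36×10^6.
A = (K − N₀)/N₀ = 21.02. Set K/(1 + A·e^(−rt)) = K/2 → A·e^(−rt) = 1.
e^(−0.212t) = 1/21.02 = 0.0475733, so t = ln(21.02)/0.212 = 3.0455/0.212 = 14.365.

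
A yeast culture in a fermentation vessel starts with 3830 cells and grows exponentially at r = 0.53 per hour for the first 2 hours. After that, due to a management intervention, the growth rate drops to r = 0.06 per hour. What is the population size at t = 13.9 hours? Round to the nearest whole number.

22575 cells

Phase 1: N(2) = 3830·e^(0.53×2) = 3830·e^1.06 = 11054.8.
Phase 2 runs for 13.9 − 2 = 11.9 hours at r = 0.06.
N(13.9) = 11054.8·e^(0.06×11.9) = 11054.8·e^0.714 = 22575.5.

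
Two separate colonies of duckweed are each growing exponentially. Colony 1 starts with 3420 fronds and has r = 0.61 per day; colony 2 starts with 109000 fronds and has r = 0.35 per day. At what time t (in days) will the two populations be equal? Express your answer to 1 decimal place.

Set 3420·e^(0.61t) = 109000·e^(0.35t).
e^((0.61 − 0.35)t) = 109000/3420 → e^(0.26·t) = 31.871.
0.26·t = ln(31.871) = 3.4617, so t = 3.4617/0.26 = 13.314.

13.3 days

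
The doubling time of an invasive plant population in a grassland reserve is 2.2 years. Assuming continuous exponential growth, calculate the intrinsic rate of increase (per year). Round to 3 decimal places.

0.315 per year

r = ln(2)/t_d = 0.6931/2.2 = 0.31507.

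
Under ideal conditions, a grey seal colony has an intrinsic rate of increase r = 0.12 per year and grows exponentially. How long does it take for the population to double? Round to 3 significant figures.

5.78 years

Doubling time t_d = ln(2)/r = 0.6931/0.12 = 5.7762.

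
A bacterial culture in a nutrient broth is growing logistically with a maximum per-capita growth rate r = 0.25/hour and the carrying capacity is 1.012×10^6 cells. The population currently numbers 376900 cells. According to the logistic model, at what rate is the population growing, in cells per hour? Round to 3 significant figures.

59100 cells per hour

dN/dt = rN(1 − N/K) = 0.25 × 376900 × (1 − 376900/1.012×10^6).
1 − 376900/1.012×10^6 = 0.62757; dN/dt = 0.25 × 376900 × 0.62757 = 59133.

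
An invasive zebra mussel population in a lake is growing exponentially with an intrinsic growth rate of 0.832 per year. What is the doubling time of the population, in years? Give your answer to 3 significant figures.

0.833 years

Doubling time t_d = ln(2)/r = 0.6931/0.832 = 0.83311.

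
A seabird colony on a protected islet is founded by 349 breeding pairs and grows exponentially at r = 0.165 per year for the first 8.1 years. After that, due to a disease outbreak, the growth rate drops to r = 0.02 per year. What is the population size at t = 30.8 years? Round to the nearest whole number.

2091 breeding pairs

Phase 1: N(8.1) = 349·e^(0.165×8.1) = 349·e^1.337 = 1328.19.
Phase 2 runs for 30.8 − 8.1 = 22.7 years at r = 0.02.
N(30.8) = 1328.19·e^(0.02×22.7) = 1328.19·e^0.454 = 2091.36.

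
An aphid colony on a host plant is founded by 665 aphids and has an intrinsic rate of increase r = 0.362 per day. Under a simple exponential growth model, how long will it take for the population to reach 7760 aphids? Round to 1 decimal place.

6.8 days

Set N₀·e^(rt) = 7760: e^(0.362·t) = 7760/665 = 11.669.
0.362·t = ln(11.669) = 2.457, so t = 2.457/0.362 = 6.7872.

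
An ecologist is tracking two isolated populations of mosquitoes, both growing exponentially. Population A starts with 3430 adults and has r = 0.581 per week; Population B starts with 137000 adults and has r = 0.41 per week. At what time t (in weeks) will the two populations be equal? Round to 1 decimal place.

Set 3430·e^(0.581t) = 137000·e^(0.41t).
e^((0.581 − 0.41)t) = 137000/3430 → e^(0.171·t) = 39.942.
0.171·t = ln(39.942) = 3.6874, so t = 3.6874/0.171 = 21.564.

21.6 weeks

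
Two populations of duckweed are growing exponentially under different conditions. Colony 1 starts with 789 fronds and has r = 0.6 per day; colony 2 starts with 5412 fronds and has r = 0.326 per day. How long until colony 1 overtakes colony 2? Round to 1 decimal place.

Set 789·e^(0.6t) = 5412·e^(0.326t).
e^((0.6 − 0.326)t) = 5412/789 → e^(0.274·t) = 6.8593.
0.274·t = ln(6.8593) = 1.9256, so t = 1.9256/0.274 = 7.0278.

7.0 days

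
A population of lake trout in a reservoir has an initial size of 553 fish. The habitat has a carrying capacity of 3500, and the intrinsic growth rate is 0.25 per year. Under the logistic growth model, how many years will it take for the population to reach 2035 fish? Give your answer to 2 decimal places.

A = (K − N₀)/N₀ = (3500 − 553)/553 = 5.3291.
Solve 3500/(1 + 5.3291·e^(−0.25t)) = 2035: 1 + 5.3291·e^(−0.25t) = 1.7199, so e^(−0.25t) = 0.135088.
−0.25·t = ln(0.135088) = -2.0018, so t = 2.0018/0.25 = 8.0073.

8.01 years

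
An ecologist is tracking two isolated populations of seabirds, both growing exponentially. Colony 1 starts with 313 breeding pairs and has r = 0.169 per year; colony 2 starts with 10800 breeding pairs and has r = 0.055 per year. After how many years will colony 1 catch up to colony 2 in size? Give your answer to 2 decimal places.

31.06 years

Set 313·e^(0.169t) = 10800·e^(0.055t).
e^((0.169 − 0.055)t) = 10800/313 → e^(0.114·t) = 34.505.
0.114·t = ln(34.505) = 3.5411, so t = 3.5411/0.114 = 31.062.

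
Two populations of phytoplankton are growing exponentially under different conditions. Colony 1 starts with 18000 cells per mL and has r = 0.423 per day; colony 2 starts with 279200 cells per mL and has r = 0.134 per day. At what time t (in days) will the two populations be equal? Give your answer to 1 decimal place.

9.5 days

Set 18000·e^(0.423t) = 279200·e^(0.134t).
e^((0.423 − 0.134)t) = 279200/18000 → e^(0.289·t) = 15.511.
0.289·t = ln(15.511) = 2.7416, so t = 2.7416/0.289 = 9.4864.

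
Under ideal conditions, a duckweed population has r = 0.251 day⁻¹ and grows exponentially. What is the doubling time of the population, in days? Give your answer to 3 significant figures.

Doubling time t_d = ln(2)/r = 0.6931/0.251 = 2.7615.

2.76 days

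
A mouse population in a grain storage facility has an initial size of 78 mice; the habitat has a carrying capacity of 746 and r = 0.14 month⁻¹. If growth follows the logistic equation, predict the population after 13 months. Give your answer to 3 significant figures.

312 mice

A = (K − N₀)/N₀ = (746 − 78)/78 = 8.5641.
N(t) = K/(1 + A·e^(−rt)) = 746/(1 + 8.5641×e^(−0.14×13)).
e^(−1.82) = 0.16203; denominator = 1 + 8.5641×0.16203 = 2.3876.
N = 746/2.3876 = 312.447.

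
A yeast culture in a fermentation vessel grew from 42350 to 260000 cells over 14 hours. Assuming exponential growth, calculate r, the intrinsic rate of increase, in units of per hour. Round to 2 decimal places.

0.13 per hour

From N(t) = N₀·e^(rt): e^(r·14) = 260000/42350 = 6.1393.
r·14 = ln(6.1393) = 1.8147, so r = 1.8147/14 = 0.12962.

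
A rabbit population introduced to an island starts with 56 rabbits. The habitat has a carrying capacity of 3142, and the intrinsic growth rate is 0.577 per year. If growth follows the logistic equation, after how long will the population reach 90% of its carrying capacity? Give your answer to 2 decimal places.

10.76 years

A = (K − N₀)/N₀ = (3142 − 56)/56 = 55.107.
Solve 3142/(1 + 55.107·e^(−0.577t)) = 2827.8: 1 + 55.107·e^(−0.577t) = 1.1111, so e^(−0.577t) = 0.00201627.
−0.577·t = ln(0.00201627) = -6.2065, so t = 6.2065/0.577 = 10.757.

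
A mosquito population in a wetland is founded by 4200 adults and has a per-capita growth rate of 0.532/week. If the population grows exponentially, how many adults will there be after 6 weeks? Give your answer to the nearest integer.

102216 adults

N(t) = N₀·e^(rt) = 4200 × e^(0.532×6) = 4200 × e^3.192.
e^3.192 ≈ 24.337, so N ≈ 4200 × 24.337 = 102216.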